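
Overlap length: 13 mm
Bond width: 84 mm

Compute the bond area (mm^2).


Bond area = 13 * 84 = 1092 mm^2

1092


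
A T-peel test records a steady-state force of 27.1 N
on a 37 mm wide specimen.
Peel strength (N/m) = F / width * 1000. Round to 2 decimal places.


Peel strength = 27.1 / 37 * 1000
= 732.43 N/m

732.43


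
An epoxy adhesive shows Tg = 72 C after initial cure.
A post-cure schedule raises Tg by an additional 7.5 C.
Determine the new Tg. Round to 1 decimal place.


New Tg = 72 + 7.5
= 79.5 C

79.5


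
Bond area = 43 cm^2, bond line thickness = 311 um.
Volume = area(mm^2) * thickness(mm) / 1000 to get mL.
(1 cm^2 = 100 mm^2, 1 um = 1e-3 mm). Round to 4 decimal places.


area_mm2 = 43 * 100 = 4300
blt_mm = 311 * 1e-3 = 0.311
vol_mm3 = 4300 * 0.311 = 1337.3
vol_mL = 1337.3 / 1000 = 1.3373 mL

1.3373


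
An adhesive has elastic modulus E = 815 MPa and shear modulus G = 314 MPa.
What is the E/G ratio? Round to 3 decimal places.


E/G = 815 / 314 = 2.596

2.596


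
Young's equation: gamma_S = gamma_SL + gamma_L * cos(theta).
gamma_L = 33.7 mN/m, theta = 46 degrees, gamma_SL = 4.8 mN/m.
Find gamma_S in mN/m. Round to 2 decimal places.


cos(46 deg) = 0.694658
gamma_S = 4.8 + 33.7 * 0.694658
= 28.21 mN/m

28.21


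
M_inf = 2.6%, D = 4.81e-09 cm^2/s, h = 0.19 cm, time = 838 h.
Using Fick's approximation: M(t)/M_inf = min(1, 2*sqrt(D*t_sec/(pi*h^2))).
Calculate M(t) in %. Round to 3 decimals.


t = 3016800 s
ratio = min(1, 2*sqrt(4.81e-09*3016800/(pi*0.0361)))
= 0.715397
M(t) = 2.6 * 0.715397 = 1.860%

1.860


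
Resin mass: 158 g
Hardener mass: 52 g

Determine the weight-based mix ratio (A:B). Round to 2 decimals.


Ratio = 158 / 52 = 3.04

3.04


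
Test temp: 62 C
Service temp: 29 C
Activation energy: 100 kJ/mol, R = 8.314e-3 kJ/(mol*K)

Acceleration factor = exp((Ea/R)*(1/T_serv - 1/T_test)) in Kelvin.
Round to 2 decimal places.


AF = exp((100/0.008314)*(1/302.15 - 1/335.15))
= 50.38

50.38


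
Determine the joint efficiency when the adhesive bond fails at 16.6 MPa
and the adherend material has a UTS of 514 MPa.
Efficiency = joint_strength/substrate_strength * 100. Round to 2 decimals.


Joint efficiency = 16.6 / 514 * 100
= 3.23%

3.23


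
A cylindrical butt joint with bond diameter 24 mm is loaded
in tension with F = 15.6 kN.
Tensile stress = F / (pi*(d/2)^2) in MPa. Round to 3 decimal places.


Area = pi * (24/2)^2 = 452.3893 mm^2
Stress = 15.6*1000 / 452.3893
= 34.484 MPa

34.484


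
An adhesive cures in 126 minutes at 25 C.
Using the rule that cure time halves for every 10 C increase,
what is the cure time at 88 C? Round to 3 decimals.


Factor = 2^((88 - 25) / 10) = 78.7932
Cure time = 126 / 78.7932
= 1.599 minutes

1.599


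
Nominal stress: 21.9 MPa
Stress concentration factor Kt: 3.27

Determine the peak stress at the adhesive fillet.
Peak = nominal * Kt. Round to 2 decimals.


Peak stress = 21.9 * 3.27
= 71.61 MPa

71.61


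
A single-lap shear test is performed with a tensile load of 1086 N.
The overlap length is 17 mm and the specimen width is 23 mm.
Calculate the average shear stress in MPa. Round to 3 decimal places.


Shear stress = F / (overlap * width)
= 1086 / (17 * 23)
= 1086 / 391
= 2.777 MPa

2.777


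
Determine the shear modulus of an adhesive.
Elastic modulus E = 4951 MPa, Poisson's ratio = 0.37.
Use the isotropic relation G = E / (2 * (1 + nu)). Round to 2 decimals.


G = 4951 / (2*(1+0.37)) = 4951 / 2.74
= 1806.93 MPa

1806.93


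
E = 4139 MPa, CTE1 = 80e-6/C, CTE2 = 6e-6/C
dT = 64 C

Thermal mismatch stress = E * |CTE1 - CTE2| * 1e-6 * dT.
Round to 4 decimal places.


= 4139 * 74e-6 * 64
= 19.6023 MPa

19.6023


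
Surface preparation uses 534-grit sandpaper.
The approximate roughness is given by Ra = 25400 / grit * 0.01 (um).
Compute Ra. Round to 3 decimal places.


Ra = 25400 / 534 * 0.01
= 254 / 534
= 0.476 um

0.476


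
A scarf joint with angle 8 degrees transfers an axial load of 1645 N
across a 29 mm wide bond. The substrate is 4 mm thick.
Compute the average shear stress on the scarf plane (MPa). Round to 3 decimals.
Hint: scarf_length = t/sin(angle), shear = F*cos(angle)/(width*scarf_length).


scarf_length = 4 / sin(8 deg) = 28.7412 mm
cos(8 deg) = 0.990268
shear stress = 1645 * 0.990268 / (29 * 28.7412)
= 1.954 MPa

1.954


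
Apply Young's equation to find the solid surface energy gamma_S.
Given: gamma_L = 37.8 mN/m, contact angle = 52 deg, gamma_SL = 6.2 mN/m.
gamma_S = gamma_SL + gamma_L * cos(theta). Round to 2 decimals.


theta_rad = 52 * pi/180 = 0.907571
gamma_S = 6.2 + 37.8 * cos(0.907571)
= 29.47 mN/m

29.47


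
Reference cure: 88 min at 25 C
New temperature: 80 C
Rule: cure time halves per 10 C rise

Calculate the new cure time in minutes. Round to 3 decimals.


factor = 2^((80-25)/10) = 45.2548
t_new = 88 / 45.2548 = 1.945 min

1.945


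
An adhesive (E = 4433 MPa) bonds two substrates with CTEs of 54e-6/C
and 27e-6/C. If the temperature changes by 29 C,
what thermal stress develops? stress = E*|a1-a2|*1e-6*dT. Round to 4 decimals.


Stress = 4433 * |54 - 27| * 1e-6 * 29
= 3.4710 MPa

3.4710


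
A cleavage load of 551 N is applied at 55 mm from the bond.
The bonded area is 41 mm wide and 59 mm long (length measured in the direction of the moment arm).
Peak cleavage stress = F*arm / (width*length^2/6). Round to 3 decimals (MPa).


Moment = 551 * 55 = 30305 N*mm
Section modulus = 41 * 3481 / 6 = 142721 / 6 mm^3
Stress = 30305 / (142721 / 6) = 181830 / 142721
= 1.274 MPa

1.274


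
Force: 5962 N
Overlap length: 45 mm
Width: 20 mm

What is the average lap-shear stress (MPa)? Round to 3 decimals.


Average shear stress = F / (overlap * width)
= 5962 / (45 * 20)
= 6.624 MPa

6.624


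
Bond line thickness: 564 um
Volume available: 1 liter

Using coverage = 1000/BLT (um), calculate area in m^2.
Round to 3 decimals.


1 L = 1e6 mm^3, thickness = 564 um = 0.564 mm
Area = 1e6 / 0.564 mm^2 = (1e6 / 0.564) / 1e6 m^2 = 1000 / 564 m^2
= 1.773 m^2

1.773


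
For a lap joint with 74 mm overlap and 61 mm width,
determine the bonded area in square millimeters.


Area = 74 * 61 = 4514 mm^2

4514


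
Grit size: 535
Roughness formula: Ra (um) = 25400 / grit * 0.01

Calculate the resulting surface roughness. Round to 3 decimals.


Ra = 25400 / 535 * 0.01
= 0.475 um

0.475


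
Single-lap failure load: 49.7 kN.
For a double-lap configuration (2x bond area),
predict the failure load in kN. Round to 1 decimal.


Failure load = 49.7 * 2 = 99.4 kN

99.4


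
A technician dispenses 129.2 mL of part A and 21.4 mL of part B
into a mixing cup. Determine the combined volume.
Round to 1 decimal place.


Combined volume = 129.2 + 21.4
= 150.6 mL

150.6


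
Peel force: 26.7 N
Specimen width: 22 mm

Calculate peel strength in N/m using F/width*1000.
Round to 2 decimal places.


Peel strength = 26.7 / 22 * 1000 = 1213.64 N/m

1213.64


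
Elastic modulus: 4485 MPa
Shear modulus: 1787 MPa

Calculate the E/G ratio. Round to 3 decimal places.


E / G = 4485 / 1787 = 2.510

2.510


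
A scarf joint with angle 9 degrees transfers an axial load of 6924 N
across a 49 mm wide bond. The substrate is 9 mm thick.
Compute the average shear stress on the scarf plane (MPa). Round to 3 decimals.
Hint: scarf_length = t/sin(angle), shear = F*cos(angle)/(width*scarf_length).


scarf_length = 9 / sin(9 deg) = 57.5321 mm
cos(9 deg) = 0.987688
shear stress = 6924 * 0.987688 / (49 * 57.5321)
= 2.426 MPa

2.426


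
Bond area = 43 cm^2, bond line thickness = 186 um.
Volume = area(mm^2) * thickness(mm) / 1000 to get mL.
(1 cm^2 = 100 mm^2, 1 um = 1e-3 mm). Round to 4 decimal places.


area_mm2 = 43 * 100 = 4300
blt_mm = 186 * 1e-3 = 0.186
vol_mm3 = 4300 * 0.186 = 799.8
vol_mL = 799.8 / 1000 = 0.7998 mL

0.7998


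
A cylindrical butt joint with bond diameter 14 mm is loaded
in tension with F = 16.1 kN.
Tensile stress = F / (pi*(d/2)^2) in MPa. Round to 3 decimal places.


Area = pi * (14/2)^2 = 153.9380 mm^2
Stress = 16.1*1000 / 153.9380
= 104.588 MPa

104.588


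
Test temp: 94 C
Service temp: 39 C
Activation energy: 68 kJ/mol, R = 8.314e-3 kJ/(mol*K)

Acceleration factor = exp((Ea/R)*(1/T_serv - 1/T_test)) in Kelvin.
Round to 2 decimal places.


AF = exp((68/0.008314)*(1/312.15 - 1/367.15))
= 50.66

50.66


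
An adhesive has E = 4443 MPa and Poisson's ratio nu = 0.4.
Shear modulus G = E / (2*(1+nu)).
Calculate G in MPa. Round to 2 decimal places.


G = 4443 / (2*(1+0.4))
= 4443 / 2.80
= 1586.79 MPa

1586.79


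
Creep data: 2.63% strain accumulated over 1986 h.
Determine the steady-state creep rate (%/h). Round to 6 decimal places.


Rate = 2.63 / 1986 = 0.001324 %/h

0.001324


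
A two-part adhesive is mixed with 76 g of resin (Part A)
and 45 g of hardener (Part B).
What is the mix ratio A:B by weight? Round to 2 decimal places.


Mix ratio = mass_A / mass_B
= 76 / 45
= 1.69

1.69


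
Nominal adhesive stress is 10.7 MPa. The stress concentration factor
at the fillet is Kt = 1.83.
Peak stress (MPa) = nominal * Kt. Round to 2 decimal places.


Peak = 10.7 * 1.83 = 19.58 MPa

19.58


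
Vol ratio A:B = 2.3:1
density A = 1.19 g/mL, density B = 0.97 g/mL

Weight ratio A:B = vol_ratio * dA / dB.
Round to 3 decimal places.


Weight ratio = 2.3 * 1.19 / 0.97
= 2.822

2.822


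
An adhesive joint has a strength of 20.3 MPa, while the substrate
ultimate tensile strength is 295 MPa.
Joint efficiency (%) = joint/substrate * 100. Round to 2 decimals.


Efficiency = 20.3 / 295 * 100
= 6.88%

6.88


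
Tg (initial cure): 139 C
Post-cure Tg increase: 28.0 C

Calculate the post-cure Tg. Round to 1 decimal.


Post-cure Tg = 139 + 28.0 = 167.0 C

167.0


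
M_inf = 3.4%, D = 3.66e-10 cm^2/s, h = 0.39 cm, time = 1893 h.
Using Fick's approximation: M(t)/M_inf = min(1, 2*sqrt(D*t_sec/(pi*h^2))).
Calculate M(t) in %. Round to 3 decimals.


t = 6814800 s
ratio = min(1, 2*sqrt(3.66e-10*6814800/(pi*0.1521)))
= 0.144497
M(t) = 3.4 * 0.144497 = 0.491%

0.491


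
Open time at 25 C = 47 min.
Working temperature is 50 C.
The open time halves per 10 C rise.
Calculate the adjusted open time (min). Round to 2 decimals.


factor = 2^((50 - 25) / 10) = 5.6569
ot = 47 / 5.6569 = 8.31 min

8.31


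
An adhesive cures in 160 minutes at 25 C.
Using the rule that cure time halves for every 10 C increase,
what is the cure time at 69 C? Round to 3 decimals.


Factor = 2^((69 - 25) / 10) = 21.1121
Cure time = 160 / 21.1121
= 7.579 minutes

7.579


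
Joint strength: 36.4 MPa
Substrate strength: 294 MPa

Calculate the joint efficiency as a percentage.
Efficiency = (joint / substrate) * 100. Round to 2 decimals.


Efficiency = (36.4 / 294) * 100 = 12.38%

12.38


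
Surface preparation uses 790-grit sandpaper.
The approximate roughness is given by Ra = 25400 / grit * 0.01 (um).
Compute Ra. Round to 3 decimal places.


Ra = 25400 / 790 * 0.01
= 254 / 790
= 0.322 um

0.322


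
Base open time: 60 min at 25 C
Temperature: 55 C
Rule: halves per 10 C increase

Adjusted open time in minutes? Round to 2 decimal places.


Acceleration = 2^((55-25)/10) = 8.0000
Open time = 60 / 8.0000 = 7.50 min

7.50


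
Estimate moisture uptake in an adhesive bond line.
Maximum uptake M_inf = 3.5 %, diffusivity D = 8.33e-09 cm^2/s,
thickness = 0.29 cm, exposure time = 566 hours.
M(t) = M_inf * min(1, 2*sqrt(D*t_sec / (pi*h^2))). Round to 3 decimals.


Convert time: 566 h = 2037600 s
ratio = min(1, 2*sqrt(8.33e-09*2037600/(pi*0.29^2)))
= 0.506920
M(t) = 3.5 * 0.506920 = 1.774%

1.774


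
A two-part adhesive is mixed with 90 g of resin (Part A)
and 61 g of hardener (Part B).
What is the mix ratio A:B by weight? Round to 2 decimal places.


Mix ratio = mass_A / mass_B
= 90 / 61
= 1.48

1.48


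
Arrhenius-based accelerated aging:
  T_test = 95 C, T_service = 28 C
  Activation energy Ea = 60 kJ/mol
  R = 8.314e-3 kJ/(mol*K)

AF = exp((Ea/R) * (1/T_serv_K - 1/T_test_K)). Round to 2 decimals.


T_test_K = 368.15, T_serv_K = 301.15
AF = exp((60/8.314e-3) * (1/301.15 - 1/368.15))
= 78.35

78.35


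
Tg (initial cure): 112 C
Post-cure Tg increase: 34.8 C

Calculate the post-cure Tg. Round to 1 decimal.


Post-cure Tg = 112 + 34.8 = 146.8 C

146.8


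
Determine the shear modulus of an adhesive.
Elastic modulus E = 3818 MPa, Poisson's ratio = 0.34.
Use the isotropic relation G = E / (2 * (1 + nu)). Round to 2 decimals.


G = 3818 / (2*(1+0.34)) = 3818 / 2.68
= 1424.63 MPa

1424.63


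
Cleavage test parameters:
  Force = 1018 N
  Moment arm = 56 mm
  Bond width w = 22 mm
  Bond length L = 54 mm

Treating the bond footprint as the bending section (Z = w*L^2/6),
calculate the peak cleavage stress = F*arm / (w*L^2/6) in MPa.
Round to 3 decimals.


M = 1018 * 56 = 57008 N*mm
Z = 22 * 54^2 / 6 = 64152 / 6 mm^3
sigma = M / Z = 6 * 57008 / 64152 = 342048 / 64152
= 5.332 MPa

5.332


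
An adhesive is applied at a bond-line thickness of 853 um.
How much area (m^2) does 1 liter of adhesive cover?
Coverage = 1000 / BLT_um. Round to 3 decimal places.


Coverage = 1000 / 853 = 1.172 m^2

1.172


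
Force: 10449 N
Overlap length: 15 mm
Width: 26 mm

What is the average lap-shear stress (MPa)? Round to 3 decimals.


Average shear stress = F / (overlap * width)
= 10449 / (15 * 26)
= 26.792 MPa

26.792


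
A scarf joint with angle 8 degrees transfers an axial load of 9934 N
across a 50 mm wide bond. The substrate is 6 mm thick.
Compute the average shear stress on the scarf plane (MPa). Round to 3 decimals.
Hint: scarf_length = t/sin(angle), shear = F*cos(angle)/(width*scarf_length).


scarf_length = 6 / sin(8 deg) = 43.1118 mm
cos(8 deg) = 0.990268
shear stress = 9934 * 0.990268 / (50 * 43.1118)
= 4.564 MPa

4.564


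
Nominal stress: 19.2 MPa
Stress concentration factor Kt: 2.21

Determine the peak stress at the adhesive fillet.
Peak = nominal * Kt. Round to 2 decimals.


Peak stress = 19.2 * 2.21
= 42.43 MPa

42.43


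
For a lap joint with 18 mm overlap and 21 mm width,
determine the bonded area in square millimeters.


Area = 18 * 21 = 378 mm^2

378


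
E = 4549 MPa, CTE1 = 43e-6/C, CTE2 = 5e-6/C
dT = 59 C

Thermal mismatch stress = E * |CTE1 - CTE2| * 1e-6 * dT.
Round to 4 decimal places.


= 4549 * 38e-6 * 59
= 10.1989 MPa

10.1989


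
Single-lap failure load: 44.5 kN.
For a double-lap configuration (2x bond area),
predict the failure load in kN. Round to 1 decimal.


Failure load = 44.5 * 2 = 89.0 kN

89.0


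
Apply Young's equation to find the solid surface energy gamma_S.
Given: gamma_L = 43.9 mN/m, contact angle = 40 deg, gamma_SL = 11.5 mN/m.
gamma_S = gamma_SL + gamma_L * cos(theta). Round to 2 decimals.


theta_rad = 40 * pi/180 = 0.698132
gamma_S = 11.5 + 43.9 * cos(0.698132)
= 45.13 mN/m

45.13


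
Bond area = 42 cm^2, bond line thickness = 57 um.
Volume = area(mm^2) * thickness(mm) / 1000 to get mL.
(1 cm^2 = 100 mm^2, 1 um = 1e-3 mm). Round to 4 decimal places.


area_mm2 = 42 * 100 = 4200
blt_mm = 57 * 1e-3 = 0.057
vol_mm3 = 4200 * 0.057 = 239.4
vol_mL = 239.4 / 1000 = 0.2394 mL

0.2394


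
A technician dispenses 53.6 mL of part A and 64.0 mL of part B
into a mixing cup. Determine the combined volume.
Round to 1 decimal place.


Combined volume = 53.6 + 64.0
= 117.6 mL

117.6


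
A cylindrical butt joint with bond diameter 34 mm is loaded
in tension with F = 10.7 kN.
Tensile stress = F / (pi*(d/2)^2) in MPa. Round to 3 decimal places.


Area = pi * (34/2)^2 = 907.9203 mm^2
Stress = 10.7*1000 / 907.9203
= 11.785 MPa

11.785


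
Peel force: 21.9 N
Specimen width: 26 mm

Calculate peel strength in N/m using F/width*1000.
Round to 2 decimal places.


Peel strength = 21.9 / 26 * 1000 = 842.31 N/m

842.31


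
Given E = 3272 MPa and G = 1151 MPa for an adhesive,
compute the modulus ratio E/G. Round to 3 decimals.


E/G ratio = 3272 / 1151 = 2.843

2.843


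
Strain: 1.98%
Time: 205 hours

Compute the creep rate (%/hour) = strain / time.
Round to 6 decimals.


Creep rate = 1.98 / 205
= 0.009659 %/h

0.009659


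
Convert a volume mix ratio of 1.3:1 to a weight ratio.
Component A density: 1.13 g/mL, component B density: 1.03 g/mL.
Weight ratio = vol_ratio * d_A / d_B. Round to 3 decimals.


= 1.3 * 1.13 / 1.03 = 1.426

1.426


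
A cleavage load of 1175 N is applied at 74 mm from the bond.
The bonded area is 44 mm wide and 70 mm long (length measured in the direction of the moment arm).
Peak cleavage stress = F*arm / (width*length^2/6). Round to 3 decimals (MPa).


Moment = 1175 * 74 = 86950 N*mm
Section modulus = 44 * 4900 / 6 = 215600 / 6 mm^3
Stress = 86950 / (215600 / 6) = 521700 / 215600
= 2.420 MPa

2.420


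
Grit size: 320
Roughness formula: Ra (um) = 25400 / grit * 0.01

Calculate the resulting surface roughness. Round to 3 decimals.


Ra = 25400 / 320 * 0.01
= 0.794 um

0.794


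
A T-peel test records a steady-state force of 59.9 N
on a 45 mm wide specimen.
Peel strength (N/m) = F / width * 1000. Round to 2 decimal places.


Peel strength = 59.9 / 45 * 1000
= 1331.11 N/m

1331.11


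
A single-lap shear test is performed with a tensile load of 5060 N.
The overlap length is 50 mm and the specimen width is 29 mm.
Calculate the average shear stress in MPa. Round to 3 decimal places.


Shear stress = F / (overlap * width)
= 5060 / (50 * 29)
= 5060 / 1450
= 3.490 MPa

3.490


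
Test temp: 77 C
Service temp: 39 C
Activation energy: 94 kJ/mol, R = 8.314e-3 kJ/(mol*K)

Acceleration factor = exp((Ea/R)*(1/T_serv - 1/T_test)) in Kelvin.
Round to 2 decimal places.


AF = exp((94/0.008314)*(1/312.15 - 1/350.15))
= 50.95

50.95


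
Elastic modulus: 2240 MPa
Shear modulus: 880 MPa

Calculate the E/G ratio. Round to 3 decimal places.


E / G = 2240 / 880 = 2.545

2.545


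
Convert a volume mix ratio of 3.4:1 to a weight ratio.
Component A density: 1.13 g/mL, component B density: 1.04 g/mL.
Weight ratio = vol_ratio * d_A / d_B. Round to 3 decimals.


= 3.4 * 1.13 / 1.04 = 3.694

3.694


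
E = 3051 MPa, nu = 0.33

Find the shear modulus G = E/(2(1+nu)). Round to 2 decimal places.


G = 3051 / (2 * 1.33)
= 1146.99 MPa

1146.99


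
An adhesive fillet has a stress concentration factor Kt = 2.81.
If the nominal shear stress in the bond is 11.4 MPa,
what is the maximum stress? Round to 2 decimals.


Max stress = 11.4 * 2.81 = 32.03 MPa

32.03


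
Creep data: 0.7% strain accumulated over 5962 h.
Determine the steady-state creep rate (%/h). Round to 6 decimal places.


Rate = 0.7 / 5962 = 0.000117 %/h

0.000117


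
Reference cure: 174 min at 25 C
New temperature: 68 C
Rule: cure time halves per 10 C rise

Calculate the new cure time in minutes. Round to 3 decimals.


factor = 2^((68-25)/10) = 19.6983
t_new = 174 / 19.6983 = 8.833 min

8.833


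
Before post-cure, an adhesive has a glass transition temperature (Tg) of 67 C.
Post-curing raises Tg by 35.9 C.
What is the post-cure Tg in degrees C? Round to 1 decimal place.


Tg_post = Tg_base + delta_Tg
= 67 + 35.9
= 102.9 C

102.9


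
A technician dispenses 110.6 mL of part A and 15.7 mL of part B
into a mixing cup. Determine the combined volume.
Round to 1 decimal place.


Combined volume = 110.6 + 15.7
= 126.3 mL

126.3


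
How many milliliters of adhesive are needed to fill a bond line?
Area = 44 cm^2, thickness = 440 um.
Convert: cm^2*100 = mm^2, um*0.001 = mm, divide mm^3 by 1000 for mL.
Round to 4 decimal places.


= (44 * 100) * (440 * 0.001) / 1000
= 1.9360 mL

1.9360


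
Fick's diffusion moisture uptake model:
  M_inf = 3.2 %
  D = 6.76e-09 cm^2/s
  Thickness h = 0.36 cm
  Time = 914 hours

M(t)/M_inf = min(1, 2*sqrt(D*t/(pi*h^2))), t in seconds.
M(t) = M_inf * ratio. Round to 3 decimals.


t_sec = 914 * 3600 = 3290400
ratio = 2*sqrt(6.76e-09*3290400/(pi*0.36^2))
= min(1, 0.467466)
= 0.467466
M(t) = 3.2 * 0.467466 = 1.496 %

1.496


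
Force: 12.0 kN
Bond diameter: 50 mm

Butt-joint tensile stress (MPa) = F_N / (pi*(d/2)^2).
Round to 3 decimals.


F_N = 12.0 * 1000 = 12000.0 N
A = pi*(25.0)^2 = 1963.4954 mm^2
stress = 12000.0 / 1963.4954 = 6.112 MPa

6.112


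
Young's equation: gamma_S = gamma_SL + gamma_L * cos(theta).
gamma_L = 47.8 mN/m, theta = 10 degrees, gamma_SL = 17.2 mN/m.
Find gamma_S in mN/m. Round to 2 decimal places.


cos(10 deg) = 0.984808
gamma_S = 17.2 + 47.8 * 0.984808
= 64.27 mN/m

64.27


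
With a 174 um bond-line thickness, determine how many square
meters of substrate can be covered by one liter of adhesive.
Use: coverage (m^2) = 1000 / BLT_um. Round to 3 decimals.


Coverage = 1000 / 174 = 5.747 m^2

5.747


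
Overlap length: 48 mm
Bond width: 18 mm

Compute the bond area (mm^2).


Bond area = 48 * 18 = 864 mm^2

864


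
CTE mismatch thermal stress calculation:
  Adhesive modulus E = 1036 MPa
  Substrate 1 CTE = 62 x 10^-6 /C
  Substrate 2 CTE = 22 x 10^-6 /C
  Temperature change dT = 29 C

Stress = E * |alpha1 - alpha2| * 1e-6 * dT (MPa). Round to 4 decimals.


delta_alpha = |62 - 22| = 40 x 10^-6/C
Stress = 1036 * 40e-6 * 29
= 1.2018 MPa

1.2018


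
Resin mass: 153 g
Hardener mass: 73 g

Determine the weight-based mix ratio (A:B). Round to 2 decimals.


Ratio = 153 / 73 = 2.10

2.10


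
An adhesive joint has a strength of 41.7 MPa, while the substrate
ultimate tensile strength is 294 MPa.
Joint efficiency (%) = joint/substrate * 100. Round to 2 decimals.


Efficiency = 41.7 / 294 * 100
= 14.18%

14.18


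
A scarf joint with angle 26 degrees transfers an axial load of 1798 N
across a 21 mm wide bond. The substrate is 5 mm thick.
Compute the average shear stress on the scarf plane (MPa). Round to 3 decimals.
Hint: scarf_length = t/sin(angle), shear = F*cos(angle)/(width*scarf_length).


scarf_length = 5 / sin(26 deg) = 11.4059 mm
cos(26 deg) = 0.898794
shear stress = 1798 * 0.898794 / (21 * 11.4059)
= 6.747 MPa

6.747


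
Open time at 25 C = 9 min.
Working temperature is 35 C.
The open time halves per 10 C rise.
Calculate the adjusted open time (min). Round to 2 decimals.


factor = 2^((35 - 25) / 10) = 2.0000
ot = 9 / 2.0000 = 4.50 min

4.50


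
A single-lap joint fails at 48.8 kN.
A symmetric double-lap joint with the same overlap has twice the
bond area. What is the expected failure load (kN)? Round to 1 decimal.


Double-lap load = 2 * 48.8 = 97.6 kN

97.6


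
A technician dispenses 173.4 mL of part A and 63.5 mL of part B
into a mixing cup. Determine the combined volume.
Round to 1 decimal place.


Combined volume = 173.4 + 63.5
= 236.9 mL

236.9


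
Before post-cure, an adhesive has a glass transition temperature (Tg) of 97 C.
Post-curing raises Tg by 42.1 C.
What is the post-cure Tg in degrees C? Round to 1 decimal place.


Tg_post = Tg_base + delta_Tg
= 97 + 42.1
= 139.1 C

139.1


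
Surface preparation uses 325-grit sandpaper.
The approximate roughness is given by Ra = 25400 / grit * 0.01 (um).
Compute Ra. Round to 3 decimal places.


Ra = 25400 / 325 * 0.01
= 254 / 325
= 0.782 um

0.782


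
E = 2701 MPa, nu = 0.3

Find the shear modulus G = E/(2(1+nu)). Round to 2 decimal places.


G = 2701 / (2 * 1.30)
= 1038.85 MPa

1038.85


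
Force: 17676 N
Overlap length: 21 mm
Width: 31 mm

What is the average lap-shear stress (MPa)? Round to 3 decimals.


Average shear stress = F / (overlap * width)
= 17676 / (21 * 31)
= 27.152 MPa

27.152


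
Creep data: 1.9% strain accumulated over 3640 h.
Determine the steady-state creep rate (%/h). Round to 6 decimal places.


Rate = 1.9 / 3640 = 0.000522 %/h

0.000522


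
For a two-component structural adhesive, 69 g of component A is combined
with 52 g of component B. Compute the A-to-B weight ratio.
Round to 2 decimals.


Weight ratio A:B = 69 / 52
= 1.33

1.33


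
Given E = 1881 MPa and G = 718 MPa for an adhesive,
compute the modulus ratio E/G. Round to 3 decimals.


E/G ratio = 1881 / 718 = 2.620

2.620


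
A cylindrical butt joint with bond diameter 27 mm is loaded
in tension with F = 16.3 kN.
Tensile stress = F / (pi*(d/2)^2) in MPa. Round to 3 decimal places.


Area = pi * (27/2)^2 = 572.5553 mm^2
Stress = 16.3*1000 / 572.5553
= 28.469 MPa

28.469


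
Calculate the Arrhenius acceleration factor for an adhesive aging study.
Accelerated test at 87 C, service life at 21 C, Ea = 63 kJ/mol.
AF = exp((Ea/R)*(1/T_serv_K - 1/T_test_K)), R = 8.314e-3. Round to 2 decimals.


T_test = 360.15 K, T_serv = 294.15 K
Ea/R = 63 / 0.008314 = 7577.58
AF = exp(7577.58 * (1/294.15 - 1/360.15))
= 112.27

112.27


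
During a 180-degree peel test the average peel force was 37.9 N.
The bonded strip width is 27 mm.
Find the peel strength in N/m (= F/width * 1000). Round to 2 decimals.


Peel strength = F/width * 1000
= 37.9 / 27 * 1000
= 1403.70 N/m

1403.70


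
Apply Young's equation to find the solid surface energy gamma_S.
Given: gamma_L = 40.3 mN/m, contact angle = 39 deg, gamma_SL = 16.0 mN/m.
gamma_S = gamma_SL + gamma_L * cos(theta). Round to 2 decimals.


theta_rad = 39 * pi/180 = 0.680678
gamma_S = 16.0 + 40.3 * cos(0.680678)
= 47.32 mN/m

47.32


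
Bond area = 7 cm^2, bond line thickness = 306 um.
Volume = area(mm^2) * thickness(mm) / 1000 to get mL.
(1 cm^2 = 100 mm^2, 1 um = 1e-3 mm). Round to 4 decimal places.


area_mm2 = 7 * 100 = 700
blt_mm = 306 * 1e-3 = 0.306
vol_mm3 = 700 * 0.306 = 214.2
vol_mL = 214.2 / 1000 = 0.2142 mL

0.2142


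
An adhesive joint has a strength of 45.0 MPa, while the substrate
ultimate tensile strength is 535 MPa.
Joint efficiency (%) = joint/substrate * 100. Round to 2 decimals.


Efficiency = 45.0 / 535 * 100
= 8.41%

8.41


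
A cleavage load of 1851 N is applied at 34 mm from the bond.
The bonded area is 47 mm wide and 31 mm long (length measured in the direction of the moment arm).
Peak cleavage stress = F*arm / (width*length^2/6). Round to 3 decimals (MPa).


Moment = 1851 * 34 = 62934 N*mm
Section modulus = 47 * 961 / 6 = 45167 / 6 mm^3
Stress = 62934 / (45167 / 6) = 377604 / 45167
= 8.360 MPa

8.360


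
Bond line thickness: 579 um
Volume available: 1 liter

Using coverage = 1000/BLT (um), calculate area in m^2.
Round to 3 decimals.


1 L = 1e6 mm^3, thickness = 579 um = 0.579 mm
Area = 1e6 / 0.579 mm^2 = (1e6 / 0.579) / 1e6 m^2 = 1000 / 579 m^2
= 1.727 m^2

1.727


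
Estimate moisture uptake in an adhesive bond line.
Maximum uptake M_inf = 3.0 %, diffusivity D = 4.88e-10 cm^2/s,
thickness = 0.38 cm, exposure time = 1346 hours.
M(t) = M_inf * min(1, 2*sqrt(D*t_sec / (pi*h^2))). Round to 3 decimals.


Convert time: 1346 h = 4845600 s
ratio = min(1, 2*sqrt(4.88e-10*4845600/(pi*0.38^2)))
= 0.144396
M(t) = 3.0 * 0.144396 = 0.433%

0.433


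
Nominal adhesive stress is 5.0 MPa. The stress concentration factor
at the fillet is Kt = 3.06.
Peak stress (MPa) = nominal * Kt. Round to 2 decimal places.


Peak = 5.0 * 3.06 = 15.30 MPa

15.30


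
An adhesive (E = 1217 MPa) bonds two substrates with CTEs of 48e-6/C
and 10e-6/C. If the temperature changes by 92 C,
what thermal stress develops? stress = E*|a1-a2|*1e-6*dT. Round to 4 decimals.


Stress = 1217 * |48 - 10| * 1e-6 * 92
= 4.2546 MPa

4.2546


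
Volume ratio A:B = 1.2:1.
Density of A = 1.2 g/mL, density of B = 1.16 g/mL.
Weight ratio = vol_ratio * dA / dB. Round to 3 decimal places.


Wt ratio = 1.2 * 1.2 / 1.16
= 1.241

1.241


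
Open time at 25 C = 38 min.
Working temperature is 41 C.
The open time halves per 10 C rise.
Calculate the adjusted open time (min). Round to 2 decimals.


factor = 2^((41 - 25) / 10) = 3.0314
ot = 38 / 3.0314 = 12.54 min

12.54


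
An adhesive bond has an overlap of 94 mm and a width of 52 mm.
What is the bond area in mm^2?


Bond area = overlap * width
= 94 * 52
= 4888 mm^2

4888


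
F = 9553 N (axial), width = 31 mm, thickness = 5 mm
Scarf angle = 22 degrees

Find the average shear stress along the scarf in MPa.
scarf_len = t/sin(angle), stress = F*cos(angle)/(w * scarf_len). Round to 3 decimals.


scarf_len = 5/sin(22 deg) = 13.3473
cos(22 deg) = 0.927184
stress = 9553*0.927184/(31*13.3473) = 21.407 MPa

21.407


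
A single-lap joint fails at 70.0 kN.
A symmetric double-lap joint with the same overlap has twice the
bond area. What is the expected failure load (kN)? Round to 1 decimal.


Double-lap load = 2 * 70.0 = 140.0 kN

140.0


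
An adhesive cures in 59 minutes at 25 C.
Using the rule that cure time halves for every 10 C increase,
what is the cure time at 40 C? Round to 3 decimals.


Factor = 2^((40 - 25) / 10) = 2.8284
Cure time = 59 / 2.8284
= 20.860 minutes

20.860


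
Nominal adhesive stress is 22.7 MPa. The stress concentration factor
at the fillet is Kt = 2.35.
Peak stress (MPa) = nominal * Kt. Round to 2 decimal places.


Peak = 22.7 * 2.35 = 53.35 MPa

53.35


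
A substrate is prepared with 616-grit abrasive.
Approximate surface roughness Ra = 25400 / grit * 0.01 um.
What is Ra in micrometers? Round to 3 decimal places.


Ra = 25400 / 616 * 0.01 = 0.412 um

0.412


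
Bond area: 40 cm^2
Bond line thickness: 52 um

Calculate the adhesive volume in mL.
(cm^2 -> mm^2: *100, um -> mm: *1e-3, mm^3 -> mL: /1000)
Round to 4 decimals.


V = 40*100 * 52*1e-3 / 1000
= 0.2080 mL

0.2080


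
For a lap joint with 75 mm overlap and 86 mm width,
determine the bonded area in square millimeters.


Area = 75 * 86 = 6450 mm^2

6450


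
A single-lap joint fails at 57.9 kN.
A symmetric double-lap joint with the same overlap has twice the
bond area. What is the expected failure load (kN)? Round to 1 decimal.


Double-lap load = 2 * 57.9 = 115.8 kN

115.8


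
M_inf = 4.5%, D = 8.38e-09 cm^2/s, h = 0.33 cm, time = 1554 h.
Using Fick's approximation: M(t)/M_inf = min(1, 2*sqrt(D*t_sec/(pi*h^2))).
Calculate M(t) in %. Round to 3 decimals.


t = 5594400 s
ratio = min(1, 2*sqrt(8.38e-09*5594400/(pi*0.1089)))
= 0.740355
M(t) = 4.5 * 0.740355 = 3.332%

3.332


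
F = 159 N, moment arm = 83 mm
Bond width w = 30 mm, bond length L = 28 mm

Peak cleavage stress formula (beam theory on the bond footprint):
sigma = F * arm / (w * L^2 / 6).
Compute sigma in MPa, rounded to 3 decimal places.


sigma = (159 * 83) / (30 * 784 / 6)
= 13197 * 6 / 23520
= 79182 / 23520
= 3.367 MPa

3.367


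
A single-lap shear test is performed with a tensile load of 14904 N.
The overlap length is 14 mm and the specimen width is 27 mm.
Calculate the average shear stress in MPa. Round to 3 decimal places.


Shear stress = F / (overlap * width)
= 14904 / (14 * 27)
= 14904 / 378
= 39.429 MPa

39.429


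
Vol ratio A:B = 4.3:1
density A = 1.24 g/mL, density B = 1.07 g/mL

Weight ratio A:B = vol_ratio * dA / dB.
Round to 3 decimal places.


Weight ratio = 4.3 * 1.24 / 1.07
= 4.983

4.983


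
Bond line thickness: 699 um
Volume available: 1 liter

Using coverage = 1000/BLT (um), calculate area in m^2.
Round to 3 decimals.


1 L = 1e6 mm^3, thickness = 699 um = 0.699 mm
Area = 1e6 / 0.699 mm^2 = (1e6 / 0.699) / 1e6 m^2 = 1000 / 699 m^2
= 1.431 m^2

1.431


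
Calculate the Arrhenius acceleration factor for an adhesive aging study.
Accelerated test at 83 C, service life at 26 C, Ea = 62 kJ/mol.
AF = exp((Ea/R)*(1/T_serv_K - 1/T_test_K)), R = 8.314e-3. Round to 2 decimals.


T_test = 356.15 K, T_serv = 299.15 K
Ea/R = 62 / 0.008314 = 7457.30
AF = exp(7457.30 * (1/299.15 - 1/356.15))
= 54.04

54.04


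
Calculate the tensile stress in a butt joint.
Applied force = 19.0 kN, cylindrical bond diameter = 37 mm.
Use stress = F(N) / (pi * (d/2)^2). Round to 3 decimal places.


A = pi * 18.5^2 = 1075.2101 mm^2
sigma = 19000.0 / 1075.2101 = 17.671 MPa

17.671


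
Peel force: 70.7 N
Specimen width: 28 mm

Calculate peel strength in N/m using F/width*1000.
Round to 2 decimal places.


Peel strength = 70.7 / 28 * 1000 = 2525.00 N/m

2525.00


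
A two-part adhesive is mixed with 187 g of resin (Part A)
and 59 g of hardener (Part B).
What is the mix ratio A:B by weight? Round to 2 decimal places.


Mix ratio = mass_A / mass_B
= 187 / 59
= 3.17

3.17


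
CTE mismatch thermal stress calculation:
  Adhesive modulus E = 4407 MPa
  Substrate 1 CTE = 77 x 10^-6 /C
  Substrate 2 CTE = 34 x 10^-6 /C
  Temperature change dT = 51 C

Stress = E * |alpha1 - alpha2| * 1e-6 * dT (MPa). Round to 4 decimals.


delta_alpha = |77 - 34| = 43 x 10^-6/C
Stress = 4407 * 43e-6 * 51
= 9.6646 MPa

9.6646


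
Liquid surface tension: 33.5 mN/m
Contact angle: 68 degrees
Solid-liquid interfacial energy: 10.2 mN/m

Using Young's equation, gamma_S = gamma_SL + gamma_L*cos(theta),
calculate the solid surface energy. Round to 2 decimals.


gamma_S = 10.2 + 33.5 * cos(68)
= 22.75 mN/m

22.75


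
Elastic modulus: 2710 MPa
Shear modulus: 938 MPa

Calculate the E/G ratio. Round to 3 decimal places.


E / G = 2710 / 938 = 2.889

2.889


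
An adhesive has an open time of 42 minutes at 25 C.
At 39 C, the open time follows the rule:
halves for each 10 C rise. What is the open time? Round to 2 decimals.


Factor = 2^((39-25)/10) = 2.6390
Open time = 42 / 2.6390 = 15.92 min

15.92


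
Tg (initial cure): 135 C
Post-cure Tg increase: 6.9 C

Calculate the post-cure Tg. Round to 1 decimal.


Post-cure Tg = 135 + 6.9 = 141.9 C

141.9


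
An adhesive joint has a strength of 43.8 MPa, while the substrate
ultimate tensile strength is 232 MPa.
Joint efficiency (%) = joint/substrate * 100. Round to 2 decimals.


Efficiency = 43.8 / 232 * 100
= 18.88%

18.88


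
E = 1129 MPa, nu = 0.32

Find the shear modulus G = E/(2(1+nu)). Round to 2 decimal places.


G = 1129 / (2 * 1.32)
= 427.65 MPa

427.65


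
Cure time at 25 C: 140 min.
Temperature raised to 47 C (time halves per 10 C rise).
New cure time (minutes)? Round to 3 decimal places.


Acceleration factor = 2^(22/10) = 4.5948
New time = 140 / 4.5948 = 30.469 min

30.469


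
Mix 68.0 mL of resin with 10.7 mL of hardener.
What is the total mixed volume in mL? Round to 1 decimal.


Total = 68.0 + 10.7 = 78.7 mL

78.7


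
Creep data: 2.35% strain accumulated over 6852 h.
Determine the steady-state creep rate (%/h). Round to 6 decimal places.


Rate = 2.35 / 6852 = 0.000343 %/h

0.000343


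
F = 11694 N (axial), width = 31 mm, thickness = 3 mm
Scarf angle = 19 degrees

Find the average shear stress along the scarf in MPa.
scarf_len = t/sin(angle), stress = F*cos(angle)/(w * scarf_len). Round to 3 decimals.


scarf_len = 3/sin(19 deg) = 9.2147
cos(19 deg) = 0.945519
stress = 11694*0.945519/(31*9.2147) = 38.707 MPa

38.707


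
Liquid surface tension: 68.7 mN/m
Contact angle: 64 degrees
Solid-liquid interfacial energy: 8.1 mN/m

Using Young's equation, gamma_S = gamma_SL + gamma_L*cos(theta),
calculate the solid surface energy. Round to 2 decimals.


gamma_S = 8.1 + 68.7 * cos(64)
= 38.22 mN/m

38.22


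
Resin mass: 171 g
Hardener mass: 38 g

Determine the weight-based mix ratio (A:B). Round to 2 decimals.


Ratio = 171 / 38 = 4.50

4.50


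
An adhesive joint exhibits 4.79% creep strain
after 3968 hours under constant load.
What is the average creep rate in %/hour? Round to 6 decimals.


Creep rate = strain / time
= 4.79 / 3968
= 0.001207 %/h

0.001207


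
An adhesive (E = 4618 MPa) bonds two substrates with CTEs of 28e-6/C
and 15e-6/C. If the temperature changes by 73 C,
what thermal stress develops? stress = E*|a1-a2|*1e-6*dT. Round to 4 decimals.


Stress = 4618 * |28 - 15| * 1e-6 * 73
= 4.3825 MPa

4.3825


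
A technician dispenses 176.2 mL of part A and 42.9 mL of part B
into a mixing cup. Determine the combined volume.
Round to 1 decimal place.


Combined volume = 176.2 + 42.9
= 219.1 mL

219.1


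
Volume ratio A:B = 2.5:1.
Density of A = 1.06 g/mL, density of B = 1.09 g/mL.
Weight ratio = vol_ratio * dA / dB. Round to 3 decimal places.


Wt ratio = 2.5 * 1.06 / 1.09
= 2.431

2.431


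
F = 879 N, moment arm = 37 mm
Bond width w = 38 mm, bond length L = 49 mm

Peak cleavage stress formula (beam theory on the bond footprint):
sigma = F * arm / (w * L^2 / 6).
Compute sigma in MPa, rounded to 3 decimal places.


sigma = (879 * 37) / (38 * 2401 / 6)
= 32523 * 6 / 91238
= 195138 / 91238
= 2.139 MPa

2.139


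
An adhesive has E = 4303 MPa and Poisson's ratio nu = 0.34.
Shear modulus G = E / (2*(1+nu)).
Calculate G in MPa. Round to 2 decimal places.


G = 4303 / (2*(1+0.34))
= 4303 / 2.68
= 1605.60 MPa

1605.60


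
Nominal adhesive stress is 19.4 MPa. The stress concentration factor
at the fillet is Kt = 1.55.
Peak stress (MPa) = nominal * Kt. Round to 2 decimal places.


Peak = 19.4 * 1.55 = 30.07 MPa

30.07


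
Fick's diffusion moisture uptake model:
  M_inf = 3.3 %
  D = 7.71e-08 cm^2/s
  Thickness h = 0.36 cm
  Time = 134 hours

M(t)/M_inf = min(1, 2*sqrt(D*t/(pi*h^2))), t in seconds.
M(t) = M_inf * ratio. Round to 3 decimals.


t_sec = 134 * 3600 = 482400
ratio = 2*sqrt(7.71e-08*482400/(pi*0.36^2))
= min(1, 0.604482)
= 0.604482
M(t) = 3.3 * 0.604482 = 1.995 %

1.995


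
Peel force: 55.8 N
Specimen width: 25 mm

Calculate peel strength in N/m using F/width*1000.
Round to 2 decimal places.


Peel strength = 55.8 / 25 * 1000 = 2232.00 N/m

2232.00


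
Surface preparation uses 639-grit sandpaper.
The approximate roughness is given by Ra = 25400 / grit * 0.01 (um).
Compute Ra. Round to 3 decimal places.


Ra = 25400 / 639 * 0.01
= 254 / 639
= 0.397 um

0.397


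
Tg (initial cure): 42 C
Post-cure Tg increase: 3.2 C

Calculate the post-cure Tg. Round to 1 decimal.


Post-cure Tg = 42 + 3.2 = 45.2 C

45.2


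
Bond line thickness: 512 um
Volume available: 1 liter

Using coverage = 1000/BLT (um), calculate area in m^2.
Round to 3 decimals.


1 L = 1e6 mm^3, thickness = 512 um = 0.512 mm
Area = 1e6 / 0.512 mm^2 = (1e6 / 0.512) / 1e6 m^2 = 1000 / 512 m^2
= 1.953 m^2

1.953


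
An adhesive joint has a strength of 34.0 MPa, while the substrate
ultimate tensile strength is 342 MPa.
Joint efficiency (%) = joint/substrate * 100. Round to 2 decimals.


Efficiency = 34.0 / 342 * 100
= 9.94%

9.94


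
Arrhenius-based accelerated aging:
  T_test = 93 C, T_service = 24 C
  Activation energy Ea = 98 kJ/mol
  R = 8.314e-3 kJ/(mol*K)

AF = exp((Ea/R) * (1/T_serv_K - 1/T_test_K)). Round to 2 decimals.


T_test_K = 366.15, T_serv_K = 297.15
AF = exp((98/8.314e-3) * (1/297.15 - 1/366.15))
= 1763.98

1763.98


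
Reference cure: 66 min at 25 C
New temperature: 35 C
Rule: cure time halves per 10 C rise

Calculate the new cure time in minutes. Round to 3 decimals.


factor = 2^((35-25)/10) = 2.0000
t_new = 66 / 2.0000 = 33.000 min

33.000


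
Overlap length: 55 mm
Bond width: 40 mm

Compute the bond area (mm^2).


Bond area = 55 * 40 = 2200 mm^2

2200


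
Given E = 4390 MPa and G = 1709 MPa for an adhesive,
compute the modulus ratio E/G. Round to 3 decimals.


E/G ratio = 4390 / 1709 = 2.569

2.569


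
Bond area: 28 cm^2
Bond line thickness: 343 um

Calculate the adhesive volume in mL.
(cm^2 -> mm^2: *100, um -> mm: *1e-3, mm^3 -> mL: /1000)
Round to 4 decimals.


V = 28*100 * 343*1e-3 / 1000
= 0.9604 mL

0.9604


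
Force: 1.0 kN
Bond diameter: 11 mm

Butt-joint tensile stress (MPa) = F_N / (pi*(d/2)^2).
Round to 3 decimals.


F_N = 1.0 * 1000 = 1000.0 N
A = pi*(5.5)^2 = 95.0332 mm^2
stress = 1000.0 / 95.0332 = 10.523 MPa

10.523


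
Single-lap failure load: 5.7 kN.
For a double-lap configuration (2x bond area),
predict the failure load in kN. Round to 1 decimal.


Failure load = 5.7 * 2 = 11.4 kN

11.4


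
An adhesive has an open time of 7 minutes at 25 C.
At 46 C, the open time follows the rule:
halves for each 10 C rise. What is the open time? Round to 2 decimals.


Factor = 2^((46-25)/10) = 4.2871
Open time = 7 / 4.2871 = 1.63 min

1.63
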